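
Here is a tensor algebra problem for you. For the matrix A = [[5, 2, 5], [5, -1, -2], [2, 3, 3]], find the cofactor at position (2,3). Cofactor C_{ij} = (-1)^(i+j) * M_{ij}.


To find cofactor C_{23}, delete row 2 and column 3.
The resulting 2x2 submatrix is: [[5, 2], [2, 3]]
Minor M_{23} = 5*3 - 2*2
  = 15 - 4 = 11
Sign = (-1)^(2+3) = (-1)^5 = -1
Cofactor C_{23} = -1 * 11 = -11

-11


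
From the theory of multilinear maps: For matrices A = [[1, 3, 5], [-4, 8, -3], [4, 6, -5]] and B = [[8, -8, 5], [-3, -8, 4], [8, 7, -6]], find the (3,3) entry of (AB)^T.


(AB)^T_{ij} = (AB)_{ji} = sum_k A_{jk} B_{ki}.
For i=3, j=3 we need (AB)_{33}:
A_{31} * B_{13} = 4 * 5 = 20
A_{32} * B_{23} = 6 * 4 = 24
A_{33} * B_{33} = -5 * -6 = 30
Sum = 20 + 24 + 30 = 74

74


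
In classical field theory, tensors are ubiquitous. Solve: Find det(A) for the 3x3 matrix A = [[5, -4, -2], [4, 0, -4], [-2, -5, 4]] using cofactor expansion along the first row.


Expanding along the first row, det(A) = a11*M_11 - a12*M_12 + a13*M_13, where M_1j is the (1,j) minor.
Minor M_11 = 0*4 - -4*-5 = -20
Minor M_12 = 4*4 - -4*-2 = 8
Minor M_13 = 4*-5 - 0*-2 = -20
det = 5*(-20) - -4*(8) + -2*(-20)
    = -100 - -32 + 40
    = -28

-28


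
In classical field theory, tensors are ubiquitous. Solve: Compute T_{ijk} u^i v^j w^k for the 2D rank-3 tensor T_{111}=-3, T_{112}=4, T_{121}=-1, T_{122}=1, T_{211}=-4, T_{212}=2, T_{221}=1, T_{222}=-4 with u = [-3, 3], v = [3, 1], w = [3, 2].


S = sum over i,j,k of T_{ijk} u_i v_j w_k. Expanding all 8 terms:
T_{111}*u_1*v_1*w_1 = -3*-3*3*3 = 81  (running total: 81)
T_{112}*u_1*v_1*w_2 = 4*-3*3*2 = -72  (running total: 9)
T_{121}*u_1*v_2*w_1 = -1*-3*1*3 = 9  (running total: 18)
T_{122}*u_1*v_2*w_2 = 1*-3*1*2 = -6  (running total: 12)
T_{211}*u_2*v_1*w_1 = -4*3*3*3 = -108  (running total: -96)
T_{212}*u_2*v_1*w_2 = 2*3*3*2 = 36  (running total: -60)
T_{221}*u_2*v_2*w_1 = 1*3*1*3 = 9  (running total: -51)
T_{222}*u_2*v_2*w_2 = -4*3*1*2 = -24  (running total: -75)
S = -75

-75


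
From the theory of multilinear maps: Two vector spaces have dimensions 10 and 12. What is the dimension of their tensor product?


The dimension of a tensor product is the product of dimensions.
dim(V) = 10, dim(W) = 12
dim(V (x) W) = 10 * 12 = 120

120


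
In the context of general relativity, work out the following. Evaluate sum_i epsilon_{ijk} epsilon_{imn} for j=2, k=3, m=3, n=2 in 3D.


Using the identity: epsilon_{ijk} epsilon_{imn} = delta_{jm} delta_{kn} - delta_{jn} delta_{km}.
delta_{23} = 0
delta_{32} = 0
delta_{22} = 1
delta_{33} = 1
Result = 0 * 0 - 1 * 1 = 0 - 1 = -1

-1


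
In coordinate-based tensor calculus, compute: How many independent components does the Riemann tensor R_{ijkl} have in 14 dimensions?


The Riemann tensor in d dimensions has d^2(d^2 - 1)/12 independent components.
d = 14, so d^2 = 196
d^2 - 1 = 195
d^2(d^2 - 1) = 196 * 195 = 38220
Divide by 12: 38220 / 12 = 3185

3185


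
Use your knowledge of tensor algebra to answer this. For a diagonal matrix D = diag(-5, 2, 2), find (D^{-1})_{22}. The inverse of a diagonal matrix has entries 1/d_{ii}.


For a diagonal matrix, the inverse has entries (D^{-1})_{ii} = 1/d_{ii}.
The diagonal entries are: d_{11} = -5, d_{22} = 2, d_{33} = 2
We need (D^{-1})_{22} = 1/d_{22} = 1/2 = 1/2

1/2


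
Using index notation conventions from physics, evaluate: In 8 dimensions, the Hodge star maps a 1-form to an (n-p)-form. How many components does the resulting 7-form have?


The Hodge dual of a p-form on an n-dimensional manifold is an (n-p)-form.
n = 8, p = 1, so dual degree = 8 - 1 = 7
The number of components is C(n, n-p) = C(8, 7) = 8

8


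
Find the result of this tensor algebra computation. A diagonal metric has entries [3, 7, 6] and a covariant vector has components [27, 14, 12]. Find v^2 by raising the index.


To raise an index with a diagonal metric: v^i = v_i / g_{ii}.
For index 2: v_2 = 14, g_{22} = 7
v^2 = 14 / 7 = 2

2


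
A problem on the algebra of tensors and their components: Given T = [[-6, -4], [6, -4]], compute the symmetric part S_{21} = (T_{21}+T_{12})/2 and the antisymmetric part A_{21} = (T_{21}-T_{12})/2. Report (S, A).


T_{21} = 6
T_{12} = -4
S_{21} = (6 + -4)/2 = 2/2 = 1
A_{21} = (6 - -4)/2 = 10/2 = 5
Check: S + A = 1 + 5 = 6 = T_{21}.

(1, 5)


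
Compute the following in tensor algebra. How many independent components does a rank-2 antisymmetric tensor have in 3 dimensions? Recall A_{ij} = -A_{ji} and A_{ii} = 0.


An antisymmetric rank-2 tensor satisfies A_{ij} = -A_{ji}, so diagonal entries are zero.
The independent components are the upper-triangular entries: C(n, 2) = n(n-1)/2.
n = 3
C(3, 2) = 3 * 2 / 2 = 6 / 2 = 3

3


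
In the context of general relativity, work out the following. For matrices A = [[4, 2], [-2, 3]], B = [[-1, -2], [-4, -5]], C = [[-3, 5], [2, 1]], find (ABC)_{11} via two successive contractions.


(ABC)_{11} = sum_m (AB)_{1m} C_{m1}. First compute row 1 of AB.
(AB)_{11} = 4*-1 + 2*-4 = -12
(AB)_{12} = 4*-2 + 2*-5 = -18
Now contract with column 1 of C:
(AB)_{11} * C_{11} = -12 * -3 = 36
(AB)_{12} * C_{21} = -18 * 2 = -36
(ABC)_{11} = 36 + -36 = 0

0


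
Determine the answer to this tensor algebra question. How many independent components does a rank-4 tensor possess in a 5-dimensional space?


The number of components of a rank-r tensor in d dimensions is d^r.
Here d = 5 and r = 4.
5^4 = 625

625


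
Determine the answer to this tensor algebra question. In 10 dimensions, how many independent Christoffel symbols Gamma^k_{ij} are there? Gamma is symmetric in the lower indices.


Christoffel symbols Gamma^k_{ij} are symmetric in i,j, so there are d * d(d+1)/2 independent symbols.
d = 10
d(d+1)/2 = 10 * 11 / 2 = 55
Total = 10 * 55 = 550

550


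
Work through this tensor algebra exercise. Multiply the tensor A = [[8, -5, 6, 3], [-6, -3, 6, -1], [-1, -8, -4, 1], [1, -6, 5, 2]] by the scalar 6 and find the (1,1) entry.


Scalar multiplication: (cA)_{ij} = c * A_{ij}.
c = 6
A_{11} = 8
(cA)_{11} = 6 * 8 = 48

48


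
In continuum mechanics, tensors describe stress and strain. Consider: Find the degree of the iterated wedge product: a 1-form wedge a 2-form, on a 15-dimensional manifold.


The degree of a wedge product is the sum of the degrees of the individual forms.
Degrees: 1, 2
Total degree = 1 + 2 = 3

3


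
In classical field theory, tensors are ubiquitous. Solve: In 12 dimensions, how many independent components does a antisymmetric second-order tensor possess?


A antisymmetric rank-2 tensor in d dimensions has d(d-1)/2 independent components.
d = 12
d(d-1)/2 = 12 * 11 / 2 = 132 / 2 = 66

66


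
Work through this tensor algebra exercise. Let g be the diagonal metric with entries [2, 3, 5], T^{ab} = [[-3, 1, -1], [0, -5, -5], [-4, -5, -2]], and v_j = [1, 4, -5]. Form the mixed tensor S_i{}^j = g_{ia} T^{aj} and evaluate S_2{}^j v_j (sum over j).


Step 1: lower the first index. For a diagonal metric, g_{ia} T^{aj} = g_{ii} T^{ij} (no sum on i).
g_{22} = 3
S_2{}^1 = 3 * T^{21} = 3 * 0 = 0
S_2{}^2 = 3 * T^{22} = 3 * -5 = -15
S_2{}^3 = 3 * T^{23} = 3 * -5 = -15
Step 2: contract S_2{}^j with v_j.
S_2{}^1 * v_1 = 0 * 1 = 0
S_2{}^2 * v_2 = -15 * 4 = -60
S_2{}^3 * v_3 = -15 * -5 = 75
Result = 0 + -60 + 75 = 15

15


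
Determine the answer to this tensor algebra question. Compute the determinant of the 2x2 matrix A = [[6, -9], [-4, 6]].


For a 2x2 matrix [[a, b], [c, d]], det = a*d - b*c.
a = 6, b = -9, c = -4, d = 6
a*d = 6 * 6 = 36
b*c = -9 * -4 = 36
det = 36 - 36 = 0

0


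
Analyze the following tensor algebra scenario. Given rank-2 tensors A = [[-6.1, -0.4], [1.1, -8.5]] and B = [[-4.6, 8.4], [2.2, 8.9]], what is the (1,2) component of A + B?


Tensor addition is component-wise: (A + B)_{ij} = A_{ij} + B_{ij}.
A_{12} = -0.4
B_{12} = 8.4
(A + B)_{12} = -0.4 + 8.4 = 8

8


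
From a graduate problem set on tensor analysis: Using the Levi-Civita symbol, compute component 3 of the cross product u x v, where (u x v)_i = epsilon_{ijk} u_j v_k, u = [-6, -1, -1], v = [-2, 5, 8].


(u x v)_3 = sum_{j,k} epsilon_{3jk} u_j v_k. Only permutations of (1,2,3) contribute; the two non-zero terms are:
eps_{312} u_1 v_2 = 1 * -6 * 5 = -30
eps_{321} u_2 v_1 = -1 * -1 * -2 = -2
(u x v)_3 = -32

-32


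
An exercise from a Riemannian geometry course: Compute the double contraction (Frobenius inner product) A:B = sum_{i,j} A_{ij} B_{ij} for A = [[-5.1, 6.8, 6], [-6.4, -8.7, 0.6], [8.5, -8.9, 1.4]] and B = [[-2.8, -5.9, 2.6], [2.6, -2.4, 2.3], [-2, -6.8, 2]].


A:B = sum over all i,j of A_{ij} * B_{ij}.
Row 1: -5.1*-2.8=14.28, 6.8*-5.9=-40.12, 6*2.6=15.6 => row sum = -10.24
Row 2: -6.4*2.6=-16.64, -8.7*-2.4=20.88, 0.6*2.3=1.38 => row sum = 5.62
Row 3: 8.5*-2=-17, -8.9*-6.8=60.52, 1.4*2=2.8 => row sum = 46.32
Total = -10.24 + 5.62 + 46.32 = 41.7

41.7


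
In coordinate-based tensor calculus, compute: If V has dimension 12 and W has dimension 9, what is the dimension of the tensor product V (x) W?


The dimension of a tensor product is the product of dimensions.
dim(V) = 12, dim(W) = 9
dim(V (x) W) = 12 * 9 = 108

108


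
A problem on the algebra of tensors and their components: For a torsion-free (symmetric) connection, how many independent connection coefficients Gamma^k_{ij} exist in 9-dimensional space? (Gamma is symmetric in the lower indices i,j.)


Christoffel symbols Gamma^k_{ij} are symmetric in i,j, so there are d * d(d+1)/2 independent symbols.
d = 9
d(d+1)/2 = 9 * 10 / 2 = 45
Total = 9 * 45 = 405

405


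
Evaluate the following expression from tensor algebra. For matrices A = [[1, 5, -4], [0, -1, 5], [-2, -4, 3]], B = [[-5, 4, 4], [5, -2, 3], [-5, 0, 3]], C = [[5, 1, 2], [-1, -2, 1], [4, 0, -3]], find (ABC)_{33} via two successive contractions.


(ABC)_{33} = sum_m (AB)_{3m} C_{m3}. First compute row 3 of AB.
(AB)_{31} = -2*-5 + -4*5 + 3*-5 = -25
(AB)_{32} = -2*4 + -4*-2 + 3*0 = 0
(AB)_{33} = -2*4 + -4*3 + 3*3 = -11
Now contract with column 3 of C:
(AB)_{31} * C_{13} = -25 * 2 = -50
(AB)_{32} * C_{23} = 0 * 1 = 0
(AB)_{33} * C_{33} = -11 * -3 = 33
(ABC)_{33} = -50 + 0 + 33 = -17

-17


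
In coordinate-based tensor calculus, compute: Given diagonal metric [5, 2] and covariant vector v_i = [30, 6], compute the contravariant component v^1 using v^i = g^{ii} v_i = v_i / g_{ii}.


To raise an index with a diagonal metric: v^i = v_i / g_{ii}.
For index 1: v_1 = 30, g_{11} = 5
v^1 = 30 / 5 = 6

6


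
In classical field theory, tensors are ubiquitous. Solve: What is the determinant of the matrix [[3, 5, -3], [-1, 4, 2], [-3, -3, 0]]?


Expanding along the first row, det(A) = a11*M_11 - a12*M_12 + a13*M_13, where M_1j is the (1,j) minor.
Minor M_11 = 4*0 - 2*-3 = 6
Minor M_12 = -1*0 - 2*-3 = 6
Minor M_13 = -1*-3 - 4*-3 = 15
det = 3*(6) - 5*(6) + -3*(15)
    = 18 - 30 + -45
    = -57

-57


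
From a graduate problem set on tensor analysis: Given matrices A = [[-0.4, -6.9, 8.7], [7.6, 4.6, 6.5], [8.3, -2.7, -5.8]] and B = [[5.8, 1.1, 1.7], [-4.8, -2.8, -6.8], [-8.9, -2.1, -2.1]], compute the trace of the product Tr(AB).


Tr(AB) = sum_i (AB)_{ii} where (AB)_{ii} = sum_k A_{ik} B_{ki}.
(AB)_{11} = -0.4*5.8 + -6.9*-4.8 + 8.7*-8.9 = -46.63
(AB)_{22} = 7.6*1.1 + 4.6*-2.8 + 6.5*-2.1 = -18.17
(AB)_{33} = 8.3*1.7 + -2.7*-6.8 + -5.8*-2.1 = 44.65
Tr(AB) = -46.63 + -18.17 + 44.65 = -20.15

-20.15


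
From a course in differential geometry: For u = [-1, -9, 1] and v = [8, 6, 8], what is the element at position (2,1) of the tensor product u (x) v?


The outer product entry T_{ij} = u_i * v_j.
We need i=2, j=1.
u_2 = -9, v_1 = 8
T_{2,1} = -9 * 8 = -72

-72


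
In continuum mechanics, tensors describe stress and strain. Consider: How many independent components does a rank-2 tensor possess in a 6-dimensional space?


The number of components of a rank-r tensor in d dimensions is d^r.
Here d = 6 and r = 2.
6^2 = 36

36


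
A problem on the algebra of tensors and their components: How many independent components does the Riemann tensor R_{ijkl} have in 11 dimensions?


The Riemann tensor in d dimensions has d^2(d^2 - 1)/12 independent components.
d = 11, so d^2 = 121
d^2 - 1 = 120
d^2(d^2 - 1) = 121 * 120 = 14520
Divide by 12: 14520 / 12 = 1210

1210


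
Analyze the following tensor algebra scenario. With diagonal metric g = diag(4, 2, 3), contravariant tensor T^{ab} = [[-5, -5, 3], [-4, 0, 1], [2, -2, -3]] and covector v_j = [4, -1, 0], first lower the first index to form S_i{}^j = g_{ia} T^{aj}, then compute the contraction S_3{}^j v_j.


Step 1: lower the first index. For a diagonal metric, g_{ia} T^{aj} = g_{ii} T^{ij} (no sum on i).
g_{33} = 3
S_3{}^1 = 3 * T^{31} = 3 * 2 = 6
S_3{}^2 = 3 * T^{32} = 3 * -2 = -6
S_3{}^3 = 3 * T^{33} = 3 * -3 = -9
Step 2: contract S_3{}^j with v_j.
S_3{}^1 * v_1 = 6 * 4 = 24
S_3{}^2 * v_2 = -6 * -1 = 6
S_3{}^3 * v_3 = -9 * 0 = 0
Result = 24 + 6 + 0 = 30

30


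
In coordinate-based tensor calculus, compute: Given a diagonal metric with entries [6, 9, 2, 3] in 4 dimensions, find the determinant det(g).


For a diagonal metric, the determinant is the product of diagonal entries.
Diagonal entries: 6, 9, 2, 3
det(g) = 6 * 9 * 2 * 3 = 324

324


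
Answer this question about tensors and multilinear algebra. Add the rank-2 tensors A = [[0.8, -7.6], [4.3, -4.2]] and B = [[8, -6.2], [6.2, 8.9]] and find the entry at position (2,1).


Tensor addition is component-wise: (A + B)_{ij} = A_{ij} + B_{ij}.
A_{21} = 4.3
B_{21} = 6.2
(A + B)_{21} = 4.3 + 6.2 = 10.5

10.5


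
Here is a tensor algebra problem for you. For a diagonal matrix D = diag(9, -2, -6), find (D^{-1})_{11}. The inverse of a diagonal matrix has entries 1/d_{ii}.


For a diagonal matrix, the inverse has entries (D^{-1})_{ii} = 1/d_{ii}.
The diagonal entries are: d_{11} = 9, d_{22} = -2, d_{33} = -6
We need (D^{-1})_{11} = 1/d_{11} = 1/9 = 1/9

1/9


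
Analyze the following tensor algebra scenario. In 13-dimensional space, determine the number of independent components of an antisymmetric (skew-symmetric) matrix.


An antisymmetric rank-2 tensor satisfies A_{ij} = -A_{ji}, so diagonal entries are zero.
The independent components are the upper-triangular entries: C(n, 2) = n(n-1)/2.
n = 13
C(13, 2) = 13 * 12 / 2 = 156 / 2 = 78

78


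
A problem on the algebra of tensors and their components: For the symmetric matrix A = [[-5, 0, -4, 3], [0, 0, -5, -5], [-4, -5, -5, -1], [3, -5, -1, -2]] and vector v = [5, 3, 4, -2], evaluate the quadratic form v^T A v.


First compute Av:
(Av)_1 = -5*5 + 0*3 + -4*4 + 3*-2 = -47
(Av)_2 = 0*5 + 0*3 + -5*4 + -5*-2 = -10
(Av)_3 = -4*5 + -5*3 + -5*4 + -1*-2 = -53
(Av)_4 = 3*5 + -5*3 + -1*4 + -2*-2 = 0
Av = [-47, -10, -53, 0]
Then v^T (Av) = 5*-47 + 3*-10 + 4*-53 + -2*0
= -235 + -30 + -212 + 0 = -477

-477


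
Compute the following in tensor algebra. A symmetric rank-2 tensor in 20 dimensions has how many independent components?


A symmetric rank-2 tensor in d dimensions has d(d+1)/2 independent components.
d = 20
d(d+1)/2 = 20 * 21 / 2 = 420 / 2 = 210

210


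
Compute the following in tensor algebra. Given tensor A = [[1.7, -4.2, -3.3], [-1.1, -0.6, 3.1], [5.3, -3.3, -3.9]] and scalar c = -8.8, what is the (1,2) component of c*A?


Scalar multiplication: (cA)_{ij} = c * A_{ij}.
c = -8.8
A_{12} = -4.2
(cA)_{12} = -8.8 * -4.2 = 36.96

36.96


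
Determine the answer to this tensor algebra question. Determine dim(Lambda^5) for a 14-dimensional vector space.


The dimension of the space of p-forms on an n-dimensional space is C(n, p).
n = 14, p = 5
C(14, 5) = 14! / (5! * 9!) = 2002

2002


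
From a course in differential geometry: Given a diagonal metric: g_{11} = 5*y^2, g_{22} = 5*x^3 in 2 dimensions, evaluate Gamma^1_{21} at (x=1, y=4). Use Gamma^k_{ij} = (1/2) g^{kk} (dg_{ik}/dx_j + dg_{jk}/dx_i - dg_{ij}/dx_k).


For a diagonal metric, Gamma^k_{ij} = (1/2) g^{kk} (dg_{ik}/dx_j + dg_{jk}/dx_i - dg_{ij}/dx_k).
The metric is diagonal, so g_{ab} = 0 for a != b.
At the given point: g_{11} = 80, g_{22} = 5
g^{11} = 1/80
dg_{21}/dx_1 = 0 (off-diagonal)
dg_{11}/dx_2 = dg_{11}/dx_2 = 40
dg_{21}/dx_1 = 0 (off-diagonal)
Numerator = 0 + 40 - 0 = 40
Gamma^1_{21} = 40 / (2 * 80) = 1/4

1/4


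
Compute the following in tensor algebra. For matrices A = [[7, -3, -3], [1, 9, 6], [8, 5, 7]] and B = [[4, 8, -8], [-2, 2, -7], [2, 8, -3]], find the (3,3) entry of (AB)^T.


(AB)^T_{ij} = (AB)_{ji} = sum_k A_{jk} B_{ki}.
For i=3, j=3 we need (AB)_{33}:
A_{31} * B_{13} = 8 * -8 = -64
A_{32} * B_{23} = 5 * -7 = -35
A_{33} * B_{33} = 7 * -3 = -21
Sum = -64 + -35 + -21 = -120

-120


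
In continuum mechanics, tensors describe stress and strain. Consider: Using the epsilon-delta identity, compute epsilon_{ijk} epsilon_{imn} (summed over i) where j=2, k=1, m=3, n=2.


Using the identity: epsilon_{ijk} epsilon_{imn} = delta_{jm} delta_{kn} - delta_{jn} delta_{km}.
delta_{23} = 0
delta_{12} = 0
delta_{22} = 1
delta_{13} = 0
Result = 0 * 0 - 1 * 0 = 0 - 0 = 0

0


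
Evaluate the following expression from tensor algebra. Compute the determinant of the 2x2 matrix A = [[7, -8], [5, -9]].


For a 2x2 matrix [[a, b], [c, d]], det = a*d - b*c.
a = 7, b = -8, c = 5, d = -9
a*d = 7 * -9 = -63
b*c = -8 * 5 = -40
det = -63 - -40 = -23

-23


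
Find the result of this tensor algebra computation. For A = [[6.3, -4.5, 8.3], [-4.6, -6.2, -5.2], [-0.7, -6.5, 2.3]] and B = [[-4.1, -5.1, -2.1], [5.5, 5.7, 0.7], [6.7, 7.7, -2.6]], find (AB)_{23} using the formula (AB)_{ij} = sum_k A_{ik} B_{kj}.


(AB)_{ij} = sum_k A_{ik} B_{kj}.
For i=2, j=3:
A_{21} * B_{13} = -4.6 * -2.1 = 9.66
A_{22} * B_{23} = -6.2 * 0.7 = -4.34
A_{23} * B_{33} = -5.2 * -2.6 = 13.52
Sum = 9.66 + -4.34 + 13.52 = 18.84

18.84


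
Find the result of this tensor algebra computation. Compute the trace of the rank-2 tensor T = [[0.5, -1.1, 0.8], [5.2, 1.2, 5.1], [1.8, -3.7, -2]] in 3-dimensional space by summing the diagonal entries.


The contraction (trace) of a rank-2 tensor is the sum of its diagonal elements.
Diagonal entries: A[1,1] = 0.5, A[2,2] = 1.2, A[3,3] = -2
Tr(A) = 0.5 + 1.2 + -2 = -0.3

-0.3


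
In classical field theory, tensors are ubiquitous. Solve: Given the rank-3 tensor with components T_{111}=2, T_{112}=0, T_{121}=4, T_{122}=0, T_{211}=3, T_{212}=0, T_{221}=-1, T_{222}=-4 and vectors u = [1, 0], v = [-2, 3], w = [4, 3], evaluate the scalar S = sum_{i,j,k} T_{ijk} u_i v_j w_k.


S = sum over i,j,k of T_{ijk} u_i v_j w_k. Expanding all 8 terms:
T_{111}*u_1*v_1*w_1 = 2*1*-2*4 = -16  (running total: -16)
T_{112}*u_1*v_1*w_2 = 0*1*-2*3 = 0  (running total: -16)
T_{121}*u_1*v_2*w_1 = 4*1*3*4 = 48  (running total: 32)
T_{122}*u_1*v_2*w_2 = 0*1*3*3 = 0  (running total: 32)
T_{211}*u_2*v_1*w_1 = 3*0*-2*4 = 0  (running total: 32)
T_{212}*u_2*v_1*w_2 = 0*0*-2*3 = 0  (running total: 32)
T_{221}*u_2*v_2*w_1 = -1*0*3*4 = 0  (running total: 32)
T_{222}*u_2*v_2*w_2 = -4*0*3*3 = 0  (running total: 32)
S = 32

32


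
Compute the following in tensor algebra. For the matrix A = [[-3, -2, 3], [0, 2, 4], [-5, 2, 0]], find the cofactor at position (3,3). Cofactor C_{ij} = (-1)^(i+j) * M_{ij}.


To find cofactor C_{33}, delete row 3 and column 3.
The resulting 2x2 submatrix is: [[-3, -2], [0, 2]]
Minor M_{33} = -3*2 - -2*0
  = -6 - 0 = -6
Sign = (-1)^(3+3) = (-1)^6 = 1
Cofactor C_{33} = 1 * -6 = -6

-6


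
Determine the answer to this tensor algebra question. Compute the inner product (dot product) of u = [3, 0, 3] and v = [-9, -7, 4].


The inner product u . v = sum of u_i * v_i.
Term-by-term: 3 * -9, 0 * -7, 3 * 4
Products: -27, 0, 12
Sum = -27 + 0 + 12 = -15

-15


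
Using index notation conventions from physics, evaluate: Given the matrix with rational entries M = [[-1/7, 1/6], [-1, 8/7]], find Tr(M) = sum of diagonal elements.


The trace is the sum of diagonal entries.
Diagonal: M[1,1] = -1/7, M[2,2] = 8/7
Tr(M) = -1/7 + 8/7
Computing step by step:
After adding M[1,1]: -1/7
After adding M[2,2]: 1
Tr(M) = 1

1


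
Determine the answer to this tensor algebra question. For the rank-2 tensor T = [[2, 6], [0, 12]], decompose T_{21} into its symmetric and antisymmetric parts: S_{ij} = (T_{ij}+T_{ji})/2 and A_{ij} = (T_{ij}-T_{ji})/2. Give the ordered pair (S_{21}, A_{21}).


T_{21} = 0
T_{12} = 6
S_{21} = (0 + 6)/2 = 6/2 = 3
A_{21} = (0 - 6)/2 = -6/2 = -3
Check: S + A = 3 + -3 = 0 = T_{21}.

(3, -3)


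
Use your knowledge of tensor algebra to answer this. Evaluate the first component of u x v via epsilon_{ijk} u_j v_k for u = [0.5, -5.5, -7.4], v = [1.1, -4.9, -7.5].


(u x v)_1 = sum_{j,k} epsilon_{1jk} u_j v_k. Only permutations of (1,2,3) contribute; the two non-zero terms are:
eps_{123} u_2 v_3 = 1 * -5.5 * -7.5 = 41.25
eps_{132} u_3 v_2 = -1 * -7.4 * -4.9 = -36.26
(u x v)_1 = 4.99

4.99


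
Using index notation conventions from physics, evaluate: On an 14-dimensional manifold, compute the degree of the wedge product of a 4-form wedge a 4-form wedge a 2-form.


The degree of a wedge product is the sum of the degrees of the individual forms.
Degrees: 4, 4, 2
Total degree = 4 + 4 + 2 = 10

10


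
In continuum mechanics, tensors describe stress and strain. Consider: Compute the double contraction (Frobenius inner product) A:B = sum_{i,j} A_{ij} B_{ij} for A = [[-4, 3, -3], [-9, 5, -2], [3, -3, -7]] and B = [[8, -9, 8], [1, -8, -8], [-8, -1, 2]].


A:B = sum over all i,j of A_{ij} * B_{ij}.
Row 1: -4*8=-32, 3*-9=-27, -3*8=-24 => row sum = -83
Row 2: -9*1=-9, 5*-8=-40, -2*-8=16 => row sum = -33
Row 3: 3*-8=-24, -3*-1=3, -7*2=-14 => row sum = -35
Total = -83 + -33 + -35 = -151

-151


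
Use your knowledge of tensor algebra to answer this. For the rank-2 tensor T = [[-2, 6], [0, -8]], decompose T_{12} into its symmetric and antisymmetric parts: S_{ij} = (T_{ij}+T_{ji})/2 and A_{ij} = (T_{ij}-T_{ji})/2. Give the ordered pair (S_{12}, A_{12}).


T_{12} = 6
T_{21} = 0
S_{12} = (6 + 0)/2 = 6/2 = 3
A_{12} = (6 - 0)/2 = 6/2 = 3
Check: S + A = 3 + 3 = 6 = T_{12}.

(3, 3)


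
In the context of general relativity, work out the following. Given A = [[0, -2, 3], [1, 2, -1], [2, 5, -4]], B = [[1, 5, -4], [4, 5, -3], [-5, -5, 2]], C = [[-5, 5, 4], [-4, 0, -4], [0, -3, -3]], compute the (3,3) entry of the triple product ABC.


(ABC)_{33} = sum_m (AB)_{3m} C_{m3}. First compute row 3 of AB.
(AB)_{31} = 2*1 + 5*4 + -4*-5 = 42
(AB)_{32} = 2*5 + 5*5 + -4*-5 = 55
(AB)_{33} = 2*-4 + 5*-3 + -4*2 = -31
Now contract with column 3 of C:
(AB)_{31} * C_{13} = 42 * 4 = 168
(AB)_{32} * C_{23} = 55 * -4 = -220
(AB)_{33} * C_{33} = -31 * -3 = 93
(ABC)_{33} = 168 + -220 + 93 = 41

41


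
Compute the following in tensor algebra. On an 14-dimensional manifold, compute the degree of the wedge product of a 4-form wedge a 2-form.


The degree of a wedge product is the sum of the degrees of the individual forms.
Degrees: 4, 2
Total degree = 4 + 2 = 6

6


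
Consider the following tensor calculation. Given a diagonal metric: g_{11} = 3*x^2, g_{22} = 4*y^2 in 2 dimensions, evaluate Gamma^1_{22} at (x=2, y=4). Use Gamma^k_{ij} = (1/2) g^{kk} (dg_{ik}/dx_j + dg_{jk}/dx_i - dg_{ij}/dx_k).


For a diagonal metric, Gamma^k_{ij} = (1/2) g^{kk} (dg_{ik}/dx_j + dg_{jk}/dx_i - dg_{ij}/dx_k).
The metric is diagonal, so g_{ab} = 0 for a != b.
At the given point: g_{11} = 12, g_{22} = 64
g^{11} = 1/12
dg_{21}/dx_2 = 0 (off-diagonal)
dg_{21}/dx_2 = 0 (off-diagonal)
dg_{22}/dx_1 = dg_{22}/dx_1 = 0
Numerator = 0 + 0 - 0 = 0
Gamma^1_{22} = 0 / (2 * 12) = 0

0


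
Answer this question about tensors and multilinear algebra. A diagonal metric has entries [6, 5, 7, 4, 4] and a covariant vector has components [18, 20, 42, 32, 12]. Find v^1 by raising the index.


To raise an index with a diagonal metric: v^i = v_i / g_{ii}.
For index 1: v_1 = 18, g_{11} = 6
v^1 = 18 / 6 = 3

3


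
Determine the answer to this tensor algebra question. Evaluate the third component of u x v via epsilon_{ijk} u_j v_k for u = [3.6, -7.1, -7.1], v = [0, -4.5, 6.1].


(u x v)_3 = sum_{j,k} epsilon_{3jk} u_j v_k. Only permutations of (1,2,3) contribute; the two non-zero terms are:
eps_{312} u_1 v_2 = 1 * 3.6 * -4.5 = -16.2
eps_{321} u_2 v_1 = -1 * -7.1 * 0 = 0
(u x v)_3 = -16.2

-16.2


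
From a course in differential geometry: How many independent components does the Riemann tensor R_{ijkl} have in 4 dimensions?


The Riemann tensor in d dimensions has d^2(d^2 - 1)/12 independent components.
d = 4, so d^2 = 16
d^2 - 1 = 15
d^2(d^2 - 1) = 16 * 15 = 240
Divide by 12: 240 / 12 = 20

20


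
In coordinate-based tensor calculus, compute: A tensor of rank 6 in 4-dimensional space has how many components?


The number of components of a rank-r tensor in d dimensions is d^r.
Here d = 4 and r = 6.
4^6 = 4096

4096


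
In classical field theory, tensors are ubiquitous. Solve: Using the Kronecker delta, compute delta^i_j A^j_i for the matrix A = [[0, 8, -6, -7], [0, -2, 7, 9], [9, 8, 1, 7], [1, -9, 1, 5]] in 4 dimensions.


The contraction (trace) of a rank-2 tensor is the sum of its diagonal elements.
Diagonal entries: A[1,1] = 0, A[2,2] = -2, A[3,3] = 1, A[4,4] = 5
Tr(A) = 0 + -2 + 1 + 5 = 4

4


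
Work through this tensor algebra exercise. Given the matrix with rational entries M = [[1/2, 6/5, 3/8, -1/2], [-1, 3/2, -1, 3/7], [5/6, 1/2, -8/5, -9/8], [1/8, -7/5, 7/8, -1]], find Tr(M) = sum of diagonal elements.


The trace is the sum of diagonal entries.
Diagonal: M[1,1] = 1/2, M[2,2] = 3/2, M[3,3] = -8/5, M[4,4] = -1
Tr(M) = 1/2 + 3/2 + -8/5 + -1
Computing step by step:
After adding M[1,1]: 1/2
After adding M[2,2]: 2
After adding M[3,3]: 2/5
After adding M[4,4]: -3/5
Tr(M) = -3/5

-3/5


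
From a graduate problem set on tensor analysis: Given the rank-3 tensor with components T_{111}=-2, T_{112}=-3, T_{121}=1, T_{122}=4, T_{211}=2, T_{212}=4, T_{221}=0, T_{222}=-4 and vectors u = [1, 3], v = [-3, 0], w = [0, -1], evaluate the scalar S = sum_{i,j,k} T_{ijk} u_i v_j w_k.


S = sum over i,j,k of T_{ijk} u_i v_j w_k. Expanding all 8 terms:
T_{111}*u_1*v_1*w_1 = -2*1*-3*0 = 0  (running total: 0)
T_{112}*u_1*v_1*w_2 = -3*1*-3*-1 = -9  (running total: -9)
T_{121}*u_1*v_2*w_1 = 1*1*0*0 = 0  (running total: -9)
T_{122}*u_1*v_2*w_2 = 4*1*0*-1 = 0  (running total: -9)
T_{211}*u_2*v_1*w_1 = 2*3*-3*0 = 0  (running total: -9)
T_{212}*u_2*v_1*w_2 = 4*3*-3*-1 = 36  (running total: 27)
T_{221}*u_2*v_2*w_1 = 0*3*0*0 = 0  (running total: 27)
T_{222}*u_2*v_2*w_2 = -4*3*0*-1 = 0  (running total: 27)
S = 27

27


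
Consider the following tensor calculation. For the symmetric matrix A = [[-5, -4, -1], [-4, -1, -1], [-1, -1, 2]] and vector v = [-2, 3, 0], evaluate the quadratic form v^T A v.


First compute Av:
(Av)_1 = -5*-2 + -4*3 + -1*0 = -2
(Av)_2 = -4*-2 + -1*3 + -1*0 = 5
(Av)_3 = -1*-2 + -1*3 + 2*0 = -1
Av = [-2, 5, -1]
Then v^T (Av) = -2*-2 + 3*5 + 0*-1
= 4 + 15 + 0 = 19

19


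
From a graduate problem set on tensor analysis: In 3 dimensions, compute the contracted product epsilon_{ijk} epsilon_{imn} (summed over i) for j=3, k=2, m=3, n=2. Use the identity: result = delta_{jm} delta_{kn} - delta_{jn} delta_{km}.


Using the identity: epsilon_{ijk} epsilon_{imn} = delta_{jm} delta_{kn} - delta_{jn} delta_{km}.
delta_{33} = 1
delta_{22} = 1
delta_{32} = 0
delta_{23} = 0
Result = 1 * 1 - 0 * 0 = 1 - 0 = 1

1


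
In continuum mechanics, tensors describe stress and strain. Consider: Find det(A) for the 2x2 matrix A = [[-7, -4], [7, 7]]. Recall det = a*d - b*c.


For a 2x2 matrix [[a, b], [c, d]], det = a*d - b*c.
a = -7, b = -4, c = 7, d = 7
a*d = -7 * 7 = -49
b*c = -4 * 7 = -28
det = -49 - -28 = -21

-21


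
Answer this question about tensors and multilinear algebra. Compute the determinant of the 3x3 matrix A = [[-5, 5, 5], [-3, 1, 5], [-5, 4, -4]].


Expanding along the first row, det(A) = a11*M_11 - a12*M_12 + a13*M_13, where M_1j is the (1,j) minor.
Minor M_11 = 1*-4 - 5*4 = -24
Minor M_12 = -3*-4 - 5*-5 = 37
Minor M_13 = -3*4 - 1*-5 = -7
det = -5*(-24) - 5*(37) + 5*(-7)
    = 120 - 185 + -35
    = -100

-100


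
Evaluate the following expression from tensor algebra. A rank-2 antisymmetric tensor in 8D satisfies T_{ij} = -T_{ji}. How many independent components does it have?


An antisymmetric rank-2 tensor satisfies A_{ij} = -A_{ji}, so diagonal entries are zero.
The independent components are the upper-triangular entries: C(n, 2) = n(n-1)/2.
n = 8
C(8, 2) = 8 * 7 / 2 = 56 / 2 = 28

28


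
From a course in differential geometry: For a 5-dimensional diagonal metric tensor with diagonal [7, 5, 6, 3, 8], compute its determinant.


For a diagonal metric, the determinant is the product of diagonal entries.
Diagonal entries: 7, 5, 6, 3, 8
det(g) = 7 * 5 * 6 * 3 * 8 = 5040

5040


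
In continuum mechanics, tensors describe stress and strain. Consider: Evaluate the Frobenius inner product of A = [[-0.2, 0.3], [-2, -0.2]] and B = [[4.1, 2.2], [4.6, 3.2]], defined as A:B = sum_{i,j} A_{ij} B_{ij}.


A:B = sum over all i,j of A_{ij} * B_{ij}.
Row 1: -0.2*4.1=-0.82, 0.3*2.2=0.66 => row sum = -0.16
Row 2: -2*4.6=-9.2, -0.2*3.2=-0.64 => row sum = -9.84
Total = -0.16 + -9.84 = -10

-10


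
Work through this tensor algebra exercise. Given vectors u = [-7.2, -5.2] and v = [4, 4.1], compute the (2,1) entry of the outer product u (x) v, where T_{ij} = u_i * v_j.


The outer product entry T_{ij} = u_i * v_j.
We need i=2, j=1.
u_2 = -5.2, v_1 = 4
T_{2,1} = -5.2 * 4 = -20.8

-20.8


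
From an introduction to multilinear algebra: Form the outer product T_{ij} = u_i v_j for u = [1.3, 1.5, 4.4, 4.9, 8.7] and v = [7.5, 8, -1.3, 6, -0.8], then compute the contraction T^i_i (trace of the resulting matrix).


The outer product gives T_{ij} = u_i v_j.
The trace (contraction) is Tr(T) = sum_i T_{ii} = sum_i u_i v_i.
Diagonal entries:
T_{11} = u_1 * v_1 = 1.3 * 7.5 = 9.75
T_{22} = u_2 * v_2 = 1.5 * 8 = 12
T_{33} = u_3 * v_3 = 4.4 * -1.3 = -5.72
T_{44} = u_4 * v_4 = 4.9 * 6 = 29.4
T_{55} = u_5 * v_5 = 8.7 * -0.8 = -6.96
Tr(T) = 9.75 + 12 + -5.72 + 29.4 + -6.96 = 38.47

38.47


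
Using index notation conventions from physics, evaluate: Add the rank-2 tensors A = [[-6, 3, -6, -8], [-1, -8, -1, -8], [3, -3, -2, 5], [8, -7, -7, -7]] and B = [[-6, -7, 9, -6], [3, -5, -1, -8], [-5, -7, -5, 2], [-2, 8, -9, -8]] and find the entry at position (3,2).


Tensor addition is component-wise: (A + B)_{ij} = A_{ij} + B_{ij}.
A_{32} = -3
B_{32} = -7
(A + B)_{32} = -3 + -7 = -10

-10


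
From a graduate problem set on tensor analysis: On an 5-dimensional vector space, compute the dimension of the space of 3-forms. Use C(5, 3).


The dimension of the space of p-forms on an n-dimensional space is C(n, p).
n = 5, p = 3
C(5, 3) = 5! / (3! * 2!) = 10

10


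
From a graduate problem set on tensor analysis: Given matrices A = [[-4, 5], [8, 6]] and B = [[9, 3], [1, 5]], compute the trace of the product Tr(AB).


Tr(AB) = sum_i (AB)_{ii} where (AB)_{ii} = sum_k A_{ik} B_{ki}.
(AB)_{11} = -4*9 + 5*1 = -31
(AB)_{22} = 8*3 + 6*5 = 54
Tr(AB) = -31 + 54 = 23

23


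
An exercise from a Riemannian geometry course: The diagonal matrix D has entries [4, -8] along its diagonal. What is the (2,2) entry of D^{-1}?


For a diagonal matrix, the inverse has entries (D^{-1})_{ii} = 1/d_{ii}.
The diagonal entries are: d_{11} = 4, d_{22} = -8
We need (D^{-1})_{22} = 1/d_{22} = 1/-8 = -1/8

-1/8


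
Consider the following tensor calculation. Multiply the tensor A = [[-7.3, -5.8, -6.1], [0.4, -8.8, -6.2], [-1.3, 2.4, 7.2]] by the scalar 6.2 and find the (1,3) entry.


Scalar multiplication: (cA)_{ij} = c * A_{ij}.
c = 6.2
A_{13} = -6.1
(cA)_{13} = 6.2 * -6.1 = -37.82

-37.82


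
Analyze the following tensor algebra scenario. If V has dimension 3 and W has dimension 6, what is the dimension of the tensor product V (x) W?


The dimension of a tensor product is the product of dimensions.
dim(V) = 3, dim(W) = 6
dim(V (x) W) = 3 * 6 = 18

18


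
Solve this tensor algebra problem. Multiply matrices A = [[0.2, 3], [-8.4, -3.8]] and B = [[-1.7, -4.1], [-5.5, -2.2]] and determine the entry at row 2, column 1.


(AB)_{ij} = sum_k A_{ik} B_{kj}.
For i=2, j=1:
A_{21} * B_{11} = -8.4 * -1.7 = 14.28
A_{22} * B_{21} = -3.8 * -5.5 = 20.9
Sum = 14.28 + 20.9 = 35.18

35.18


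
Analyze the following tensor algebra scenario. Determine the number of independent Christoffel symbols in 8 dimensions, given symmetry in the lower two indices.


Christoffel symbols Gamma^k_{ij} are symmetric in i,j, so there are d * d(d+1)/2 independent symbols.
d = 8
d(d+1)/2 = 8 * 9 / 2 = 36
Total = 8 * 36 = 288

288


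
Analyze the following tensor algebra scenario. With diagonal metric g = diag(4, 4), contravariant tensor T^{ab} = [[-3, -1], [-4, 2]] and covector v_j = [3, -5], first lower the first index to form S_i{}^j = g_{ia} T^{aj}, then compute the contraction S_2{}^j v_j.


Step 1: lower the first index. For a diagonal metric, g_{ia} T^{aj} = g_{ii} T^{ij} (no sum on i).
g_{22} = 4
S_2{}^1 = 4 * T^{21} = 4 * -4 = -16
S_2{}^2 = 4 * T^{22} = 4 * 2 = 8
Step 2: contract S_2{}^j with v_j.
S_2{}^1 * v_1 = -16 * 3 = -48
S_2{}^2 * v_2 = 8 * -5 = -40
Result = -48 + -40 = -88

-88


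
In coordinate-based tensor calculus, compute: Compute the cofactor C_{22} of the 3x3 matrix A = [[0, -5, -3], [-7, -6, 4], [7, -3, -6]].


To find cofactor C_{22}, delete row 2 and column 2.
The resulting 2x2 submatrix is: [[0, -3], [7, -6]]
Minor M_{22} = 0*-6 - -3*7
  = 0 - -21 = 21
Sign = (-1)^(2+2) = (-1)^4 = 1
Cofactor C_{22} = 1 * 21 = 21

21


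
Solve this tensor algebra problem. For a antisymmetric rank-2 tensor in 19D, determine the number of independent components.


A antisymmetric rank-2 tensor in d dimensions has d(d-1)/2 independent components.
d = 19
d(d-1)/2 = 19 * 18 / 2 = 342 / 2 = 171

171


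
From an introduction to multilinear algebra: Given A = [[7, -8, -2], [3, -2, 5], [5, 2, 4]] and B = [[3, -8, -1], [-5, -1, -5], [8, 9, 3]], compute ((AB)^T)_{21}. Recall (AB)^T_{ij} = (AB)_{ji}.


(AB)^T_{ij} = (AB)_{ji} = sum_k A_{jk} B_{ki}.
For i=2, j=1 we need (AB)_{12}:
A_{11} * B_{12} = 7 * -8 = -56
A_{12} * B_{22} = -8 * -1 = 8
A_{13} * B_{32} = -2 * 9 = -18
Sum = -56 + 8 + -18 = -66

-66


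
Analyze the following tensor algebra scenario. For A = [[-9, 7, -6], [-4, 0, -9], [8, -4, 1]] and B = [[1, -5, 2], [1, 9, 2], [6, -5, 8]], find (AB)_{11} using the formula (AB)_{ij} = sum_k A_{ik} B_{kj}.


(AB)_{ij} = sum_k A_{ik} B_{kj}.
For i=1, j=1:
A_{11} * B_{11} = -9 * 1 = -9
A_{12} * B_{21} = 7 * 1 = 7
A_{13} * B_{31} = -6 * 6 = -36
Sum = -9 + 7 + -36 = -38

-38


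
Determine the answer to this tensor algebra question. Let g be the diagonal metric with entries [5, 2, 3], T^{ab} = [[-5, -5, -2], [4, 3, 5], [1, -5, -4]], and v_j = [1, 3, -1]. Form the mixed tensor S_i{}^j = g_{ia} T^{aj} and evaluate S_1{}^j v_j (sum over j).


Step 1: lower the first index. For a diagonal metric, g_{ia} T^{aj} = g_{ii} T^{ij} (no sum on i).
g_{11} = 5
S_1{}^1 = 5 * T^{11} = 5 * -5 = -25
S_1{}^2 = 5 * T^{12} = 5 * -5 = -25
S_1{}^3 = 5 * T^{13} = 5 * -2 = -10
Step 2: contract S_1{}^j with v_j.
S_1{}^1 * v_1 = -25 * 1 = -25
S_1{}^2 * v_2 = -25 * 3 = -75
S_1{}^3 * v_3 = -10 * -1 = 10
Result = -25 + -75 + 10 = -90

-90


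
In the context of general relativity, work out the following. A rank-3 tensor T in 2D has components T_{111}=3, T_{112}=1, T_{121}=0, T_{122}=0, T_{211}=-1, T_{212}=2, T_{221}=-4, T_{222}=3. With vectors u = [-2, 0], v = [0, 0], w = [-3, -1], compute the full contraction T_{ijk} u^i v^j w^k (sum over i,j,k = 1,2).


S = sum over i,j,k of T_{ijk} u_i v_j w_k. Expanding all 8 terms:
T_{111}*u_1*v_1*w_1 = 3*-2*0*-3 = 0  (running total: 0)
T_{112}*u_1*v_1*w_2 = 1*-2*0*-1 = 0  (running total: 0)
T_{121}*u_1*v_2*w_1 = 0*-2*0*-3 = 0  (running total: 0)
T_{122}*u_1*v_2*w_2 = 0*-2*0*-1 = 0  (running total: 0)
T_{211}*u_2*v_1*w_1 = -1*0*0*-3 = 0  (running total: 0)
T_{212}*u_2*v_1*w_2 = 2*0*0*-1 = 0  (running total: 0)
T_{221}*u_2*v_2*w_1 = -4*0*0*-3 = 0  (running total: 0)
T_{222}*u_2*v_2*w_2 = 3*0*0*-1 = 0  (running total: 0)
S = 0

0


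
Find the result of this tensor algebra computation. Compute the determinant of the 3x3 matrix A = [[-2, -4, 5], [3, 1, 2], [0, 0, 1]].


Expanding along the first row, det(A) = a11*M_11 - a12*M_12 + a13*M_13, where M_1j is the (1,j) minor.
Minor M_11 = 1*1 - 2*0 = 1
Minor M_12 = 3*1 - 2*0 = 3
Minor M_13 = 3*0 - 1*0 = 0
det = -2*(1) - -4*(3) + 5*(0)
    = -2 - -12 + 0
    = 10

10


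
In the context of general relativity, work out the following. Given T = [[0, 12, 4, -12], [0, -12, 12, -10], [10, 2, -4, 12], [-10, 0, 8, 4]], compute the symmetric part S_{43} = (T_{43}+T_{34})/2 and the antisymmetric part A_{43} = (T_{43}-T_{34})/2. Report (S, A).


T_{43} = 8
T_{34} = 12
S_{43} = (8 + 12)/2 = 20/2 = 10
A_{43} = (8 - 12)/2 = -4/2 = -2
Check: S + A = 10 + -2 = 8 = T_{43}.

(10, -2)


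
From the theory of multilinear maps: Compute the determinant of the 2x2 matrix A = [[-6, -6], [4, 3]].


For a 2x2 matrix [[a, b], [c, d]], det = a*d - b*c.
a = -6, b = -6, c = 4, d = 3
a*d = -6 * 3 = -18
b*c = -6 * 4 = -24
det = -18 - -24 = 6

6


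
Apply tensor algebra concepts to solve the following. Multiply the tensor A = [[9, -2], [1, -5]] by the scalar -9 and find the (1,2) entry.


Scalar multiplication: (cA)_{ij} = c * A_{ij}.
c = -9
A_{12} = -2
(cA)_{12} = -9 * -2 = 18

18


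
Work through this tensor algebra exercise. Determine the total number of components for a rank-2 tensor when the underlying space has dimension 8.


The number of components of a rank-r tensor in d dimensions is d^r.
Here d = 8 and r = 2.
8^2 = 64

64


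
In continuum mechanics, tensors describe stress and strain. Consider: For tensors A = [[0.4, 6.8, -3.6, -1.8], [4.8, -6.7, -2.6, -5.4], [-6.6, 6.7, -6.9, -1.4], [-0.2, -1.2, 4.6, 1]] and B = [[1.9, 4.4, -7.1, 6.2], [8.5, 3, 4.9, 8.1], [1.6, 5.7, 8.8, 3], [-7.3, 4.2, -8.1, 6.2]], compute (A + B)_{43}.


Tensor addition is component-wise: (A + B)_{ij} = A_{ij} + B_{ij}.
A_{43} = 4.6
B_{43} = -8.1
(A + B)_{43} = 4.6 + -8.1 = -3.5

-3.5


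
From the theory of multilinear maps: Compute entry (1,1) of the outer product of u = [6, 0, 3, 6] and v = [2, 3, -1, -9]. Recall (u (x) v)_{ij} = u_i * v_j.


The outer product entry T_{ij} = u_i * v_j.
We need i=1, j=1.
u_1 = 6, v_1 = 2
T_{1,1} = 6 * 2 = 12

12


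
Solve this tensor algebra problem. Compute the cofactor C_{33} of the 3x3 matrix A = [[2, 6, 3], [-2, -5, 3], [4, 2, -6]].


To find cofactor C_{33}, delete row 3 and column 3.
The resulting 2x2 submatrix is: [[2, 6], [-2, -5]]
Minor M_{33} = 2*-5 - 6*-2
  = -10 - -12 = 2
Sign = (-1)^(3+3) = (-1)^6 = 1
Cofactor C_{33} = 1 * 2 = 2

2


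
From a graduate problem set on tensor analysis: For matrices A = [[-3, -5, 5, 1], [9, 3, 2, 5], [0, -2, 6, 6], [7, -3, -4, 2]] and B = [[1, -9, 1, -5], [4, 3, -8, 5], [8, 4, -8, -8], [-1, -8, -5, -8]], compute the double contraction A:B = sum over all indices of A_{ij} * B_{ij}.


A:B = sum over all i,j of A_{ij} * B_{ij}.
Row 1: -3*1=-3, -5*-9=45, 5*1=5, 1*-5=-5 => row sum = 42
Row 2: 9*4=36, 3*3=9, 2*-8=-16, 5*5=25 => row sum = 54
Row 3: 0*8=0, -2*4=-8, 6*-8=-48, 6*-8=-48 => row sum = -104
Row 4: 7*-1=-7, -3*-8=24, -4*-5=20, 2*-8=-16 => row sum = 21
Total = 42 + 54 + -104 + 21 = 13

13


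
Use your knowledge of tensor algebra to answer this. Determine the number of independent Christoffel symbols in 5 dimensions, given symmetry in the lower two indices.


Christoffel symbols Gamma^k_{ij} are symmetric in i,j, so there are d * d(d+1)/2 independent symbols.
d = 5
d(d+1)/2 = 5 * 6 / 2 = 15
Total = 5 * 15 = 75

75


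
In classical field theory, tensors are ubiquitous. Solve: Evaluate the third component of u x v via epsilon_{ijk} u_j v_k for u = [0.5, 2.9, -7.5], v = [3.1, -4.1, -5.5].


(u x v)_3 = sum_{j,k} epsilon_{3jk} u_j v_k. Only permutations of (1,2,3) contribute; the two non-zero terms are:
eps_{312} u_1 v_2 = 1 * 0.5 * -4.1 = -2.05
eps_{321} u_2 v_1 = -1 * 2.9 * 3.1 = -8.99
(u x v)_3 = -11.04

-11.04
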